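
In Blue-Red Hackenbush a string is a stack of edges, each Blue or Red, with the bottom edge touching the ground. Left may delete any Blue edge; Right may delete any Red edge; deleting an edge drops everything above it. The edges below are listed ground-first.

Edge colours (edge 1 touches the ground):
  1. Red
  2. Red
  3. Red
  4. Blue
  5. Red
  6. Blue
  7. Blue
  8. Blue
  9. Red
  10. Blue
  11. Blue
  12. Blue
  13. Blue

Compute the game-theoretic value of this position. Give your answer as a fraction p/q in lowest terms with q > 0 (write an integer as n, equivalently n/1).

-2593/1024

Recurse on prefixes of the 13-edge string Red Red Red Blue Red Blue Blue Blue Red Blue Blue Blue Blue:
val_1 [R]  L=[(no moves)]  R=[0]  -> -1
val_2 [RR]  L=[(no moves)]  R=[-1 0]  -> -2
val_3 [RRR]  L=[(no moves)]  R=[-2 -1 0]  -> -3
val_4 [RRRB]  L=[-3]  R=[-2 -1 0]  -> -5/2
val_5 [RRRBR]  L=[-3]  R=[-5/2 -2 -1 0]  -> -11/4
val_6 [RRRBRB]  L=[-3 -11/4]  R=[-5/2 -2 -1 0]  -> -21/8
val_7 [RRRBRBB]  L=[-3 -11/4 -21/8]  R=[-5/2 -2 -1 0]  -> -41/16
val_8 [RRRBRBBB]  L=[-3 -11/4 -21/8 -41/16]  R=[-5/2 -2 -1 0]  -> -81/32
val_9 [RRRBRBBBR]  L=[-3 -11/4 -21/8 -41/16]  R=[-81/32 -5/2 -2 -1 0]  -> -163/64
val_10 [RRRBRBBBRB]  L=[-3 -11/4 -21/8 -41/16 -163/64]  R=[-81/32 -5/2 -2 -1 0]  -> -325/128
val_11 [RRRBRBBBRBB]  L=[-3 -11/4 -21/8 -41/16 -163/64 -325/128]  R=[-81/32 -5/2 -2 -1 0]  -> -649/256
val_12 [RRRBRBBBRBBB]  L=[-3 -11/4 -21/8 -41/16 -163/64 -325/128 -649/256]  R=[-81/32 -5/2 -2 -1 0]  -> -1297/512
val_13 [RRRBRBBBRBBBB]  L=[-3 -11/4 -21/8 -41/16 -163/64 -325/128 -649/256 -1297/512]  R=[-81/32 -5/2 -2 -1 0]  -> -2593/1024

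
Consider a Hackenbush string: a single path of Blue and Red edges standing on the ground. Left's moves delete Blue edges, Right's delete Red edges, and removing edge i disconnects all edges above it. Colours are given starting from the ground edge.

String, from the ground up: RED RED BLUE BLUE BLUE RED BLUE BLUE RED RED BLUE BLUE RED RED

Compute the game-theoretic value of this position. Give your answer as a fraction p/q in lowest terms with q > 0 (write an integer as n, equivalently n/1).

-4711/4096

Prefix values for RED RED BLUE BLUE BLUE RED BLUE BLUE RED RED BLUE BLUE RED RED via {L|R} + simplicity:
G_1 [R]  L=[(no moves)]  R=[0]  — -1
G_2 [RR]  L=[(no moves)]  R=[-1; 0]  — -2
G_3 [RRB]  L=[-2]  R=[-1; 0]  — -3/2
G_4 [RRBB]  L=[-2; -3/2]  R=[-1; 0]  — -5/4
G_5 [RRBBB]  L=[-2; -3/2; -5/4]  R=[-1; 0]  — -9/8
G_6 [RRBBBR]  L=[-2; -3/2; -5/4]  R=[-9/8; -1; 0]  — -19/16
G_7 [RRBBBRB]  L=[-2; -3/2; -5/4; -19/16]  R=[-9/8; -1; 0]  — -37/32
G_8 [RRBBBRBB]  L=[-2; -3/2; -5/4; -19/16; -37/32]  R=[-9/8; -1; 0]  — -73/64
G_9 [RRBBBRBBR]  L=[-2; -3/2; -5/4; -19/16; -37/32]  R=[-73/64; -9/8; -1; 0]  — -147/128
G_10 [RRBBBRBBRR]  L=[-2; -3/2; -5/4; -19/16; -37/32]  R=[-147/128; -73/64; -9/8; -1; 0]  — -295/256
G_11 [RRBBBRBBRRB]  L=[-2; -3/2; -5/4; -19/16; -37/32; -295/256]  R=[-147/128; -73/64; -9/8; -1; 0]  — -589/512
G_12 [RRBBBRBBRRBB]  L=[-2; -3/2; -5/4; -19/16; -37/32; -295/256; -589/512]  R=[-147/128; -73/64; -9/8; -1; 0]  — -1177/1024
G_13 [RRBBBRBBRRBBR]  L=[-2; -3/2; -5/4; -19/16; -37/32; -295/256; -589/512]  R=[-1177/1024; -147/128; -73/64; -9/8; -1; 0]  — -2355/2048
G_14 [RRBBBRBBRRBBRR]  L=[-2; -3/2; -5/4; -19/16; -37/32; -295/256; -589/512]  R=[-2355/2048; -1177/1024; -147/128; -73/64; -9/8; -1; 0]  — -4711/4096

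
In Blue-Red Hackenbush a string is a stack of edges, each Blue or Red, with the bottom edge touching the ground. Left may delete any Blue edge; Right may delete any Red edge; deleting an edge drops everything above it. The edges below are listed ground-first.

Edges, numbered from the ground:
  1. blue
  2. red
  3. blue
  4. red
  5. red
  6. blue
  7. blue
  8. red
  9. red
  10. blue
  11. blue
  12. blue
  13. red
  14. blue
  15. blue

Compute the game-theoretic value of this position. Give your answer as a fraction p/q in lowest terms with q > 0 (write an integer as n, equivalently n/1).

9847/16384

Build v(s[:k]) for k = 1..15, string s = blue red blue red red blue blue red red blue blue blue red blue blue.
v(b) = { 0 | ∅ } -> 1
v(br) = { 0 | 1 } -> 1/2
v(brb) = { 0,1/2 | 1 } -> 3/4
v(brbr) = { 0,1/2 | 3/4,1 } -> 5/8
v(brbrr) = { 0,1/2 | 5/8,3/4,1 } -> 9/16
v(brbrrb) = { 0,1/2,9/16 | 5/8,3/4,1 } -> 19/32
v(brbrrbb) = { 0,1/2,9/16,19/32 | 5/8,3/4,1 } -> 39/64
v(brbrrbbr) = { 0,1/2,9/16,19/32 | 39/64,5/8,3/4,1 } -> 77/128
v(brbrrbbrr) = { 0,1/2,9/16,19/32 | 77/128,39/64,5/8,3/4,1 } -> 153/256
v(brbrrbbrrb) = { 0,1/2,9/16,19/32,153/256 | 77/128,39/64,5/8,3/4,1 } -> 307/512
v(brbrrbbrrbb) = { 0,1/2,9/16,19/32,153/256,307/512 | 77/128,39/64,5/8,3/4,1 } -> 615/1024
v(brbrrbbrrbbb) = { 0,1/2,9/16,19/32,153/256,307/512,615/1024 | 77/128,39/64,5/8,3/4,1 } -> 1231/2048
v(brbrrbbrrbbbr) = { 0,1/2,9/16,19/32,153/256,307/512,615/1024 | 1231/2048,77/128,39/64,5/8,3/4,1 } -> 2461/4096
v(brbrrbbrrbbbrb) = { 0,1/2,9/16,19/32,153/256,307/512,615/1024,2461/4096 | 1231/2048,77/128,39/64,5/8,3/4,1 } -> 4923/8192
v(brbrrbbrrbbbrbb) = { 0,1/2,9/16,19/32,153/256,307/512,615/1024,2461/4096,4923/8192 | 1231/2048,77/128,39/64,5/8,3/4,1 } -> 9847/16384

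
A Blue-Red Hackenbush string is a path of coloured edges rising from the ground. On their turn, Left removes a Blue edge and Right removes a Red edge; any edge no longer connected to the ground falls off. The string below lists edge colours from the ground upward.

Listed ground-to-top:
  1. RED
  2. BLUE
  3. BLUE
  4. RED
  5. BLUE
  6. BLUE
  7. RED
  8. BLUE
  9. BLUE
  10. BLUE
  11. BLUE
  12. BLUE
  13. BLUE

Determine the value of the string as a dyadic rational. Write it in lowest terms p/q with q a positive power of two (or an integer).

R: Left { (no moves) }, Right { 0 } gives simplest -1
RB: Left { -1 }, Right { 0 } gives simplest -1/2
RBB: Left { -1,-1/2 }, Right { 0 } gives simplest -1/4
RBBR: Left { -1,-1/2 }, Right { -1/4,0 } gives simplest -3/8
RBBRB: Left { -1,-1/2,-3/8 }, Right { -1/4,0 } gives simplest -5/16
RBBRBB: Left { -1,-1/2,-3/8,-5/16 }, Right { -1/4,0 } gives simplest -9/32
RBBRBBR: Left { -1,-1/2,-3/8,-5/16 }, Right { -9/32,-1/4,0 } gives simplest -19/64
RBBRBBRB: Left { -1,-1/2,-3/8,-5/16,-19/64 }, Right { -9/32,-1/4,0 } gives simplest -37/128
RBBRBBRBB: Left { -1,-1/2,-3/8,-5/16,-19/64,-37/128 }, Right { -9/32,-1/4,0 } gives simplest -73/256
RBBRBBRBBB: Left { -1,-1/2,-3/8,-5/16,-19/64,-37/128,-73/256 }, Right { -9/32,-1/4,0 } gives simplest -145/512
RBBRBBRBBBB: Left { -1,-1/2,-3/8,-5/16,-19/64,-37/128,-73/256,-145/512 }, Right { -9/32,-1/4,0 } gives simplest -289/1024
RBBRBBRBBBBB: Left { -1,-1/2,-3/8,-5/16,-19/64,-37/128,-73/256,-145/512,-289/1024 }, Right { -9/32,-1/4,0 } gives simplest -577/2048
RBBRBBRBBBBBB: Left { -1,-1/2,-3/8,-5/16,-19/64,-37/128,-73/256,-145/512,-289/1024,-577/2048 }, Right { -9/32,-1/4,0 } gives simplest -1153/4096

-1153/4096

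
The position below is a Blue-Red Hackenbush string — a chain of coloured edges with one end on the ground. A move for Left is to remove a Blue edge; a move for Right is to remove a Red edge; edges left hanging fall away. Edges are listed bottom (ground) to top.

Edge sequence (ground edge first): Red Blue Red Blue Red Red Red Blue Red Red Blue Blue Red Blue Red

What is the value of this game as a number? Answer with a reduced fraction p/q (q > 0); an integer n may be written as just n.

Build value(s[:k]) for k = 1..15, string s = Red Blue Red Blue Red Red Red Blue Red Red Blue Blue Red Blue Red.
value_1 [R]  L=[]  R=[0]  -> -1
value_2 [RB]  L=[-1]  R=[0]  -> -1/2
value_3 [RBR]  L=[-1]  R=[-1/2; 0]  -> -3/4
value_4 [RBRB]  L=[-1; -3/4]  R=[-1/2; 0]  -> -5/8
value_5 [RBRBR]  L=[-1; -3/4]  R=[-5/8; -1/2; 0]  -> -11/16
value_6 [RBRBRR]  L=[-1; -3/4]  R=[-11/16; -5/8; -1/2; 0]  -> -23/32
value_7 [RBRBRRR]  L=[-1; -3/4]  R=[-23/32; -11/16; -5/8; -1/2; 0]  -> -47/64
value_8 [RBRBRRRB]  L=[-1; -3/4; -47/64]  R=[-23/32; -11/16; -5/8; -1/2; 0]  -> -93/128
value_9 [RBRBRRRBR]  L=[-1; -3/4; -47/64]  R=[-93/128; -23/32; -11/16; -5/8; -1/2; 0]  -> -187/256
value_10 [RBRBRRRBRR]  L=[-1; -3/4; -47/64]  R=[-187/256; -93/128; -23/32; -11/16; -5/8; -1/2; 0]  -> -375/512
value_11 [RBRBRRRBRRB]  L=[-1; -3/4; -47/64; -375/512]  R=[-187/256; -93/128; -23/32; -11/16; -5/8; -1/2; 0]  -> -749/1024
value_12 [RBRBRRRBRRBB]  L=[-1; -3/4; -47/64; -375/512; -749/1024]  R=[-187/256; -93/128; -23/32; -11/16; -5/8; -1/2; 0]  -> -1497/2048
value_13 [RBRBRRRBRRBBR]  L=[-1; -3/4; -47/64; -375/512; -749/1024]  R=[-1497/2048; -187/256; -93/128; -23/32; -11/16; -5/8; -1/2; 0]  -> -2995/4096
value_14 [RBRBRRRBRRBBRB]  L=[-1; -3/4; -47/64; -375/512; -749/1024; -2995/4096]  R=[-1497/2048; -187/256; -93/128; -23/32; -11/16; -5/8; -1/2; 0]  -> -5989/8192
value_15 [RBRBRRRBRRBBRBR]  L=[-1; -3/4; -47/64; -375/512; -749/1024; -2995/4096]  R=[-5989/8192; -1497/2048; -187/256; -93/128; -23/32; -11/16; -5/8; -1/2; 0]  -> -11979/16384

-11979/16384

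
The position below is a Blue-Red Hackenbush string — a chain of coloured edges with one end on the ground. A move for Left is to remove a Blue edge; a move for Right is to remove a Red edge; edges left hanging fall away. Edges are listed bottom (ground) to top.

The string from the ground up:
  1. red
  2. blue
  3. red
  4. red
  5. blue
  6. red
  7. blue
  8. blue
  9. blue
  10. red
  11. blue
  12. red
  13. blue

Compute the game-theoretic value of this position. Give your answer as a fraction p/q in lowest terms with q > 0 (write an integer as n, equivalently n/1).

r: Left { ∅ }, Right { 0 } = simplest -1
rb: Left { -1 }, Right { 0 } = simplest -1/2
rbr: Left { -1 }, Right { -1/2,0 } = simplest -3/4
rbrr: Left { -1 }, Right { -3/4,-1/2,0 } = simplest -7/8
rbrrb: Left { -1,-7/8 }, Right { -3/4,-1/2,0 } = simplest -13/16
rbrrbr: Left { -1,-7/8 }, Right { -13/16,-3/4,-1/2,0 } = simplest -27/32
rbrrbrb: Left { -1,-7/8,-27/32 }, Right { -13/16,-3/4,-1/2,0 } = simplest -53/64
rbrrbrbb: Left { -1,-7/8,-27/32,-53/64 }, Right { -13/16,-3/4,-1/2,0 } = simplest -105/128
rbrrbrbbb: Left { -1,-7/8,-27/32,-53/64,-105/128 }, Right { -13/16,-3/4,-1/2,0 } = simplest -209/256
rbrrbrbbbr: Left { -1,-7/8,-27/32,-53/64,-105/128 }, Right { -209/256,-13/16,-3/4,-1/2,0 } = simplest -419/512
rbrrbrbbbrb: Left { -1,-7/8,-27/32,-53/64,-105/128,-419/512 }, Right { -209/256,-13/16,-3/4,-1/2,0 } = simplest -837/1024
rbrrbrbbbrbr: Left { -1,-7/8,-27/32,-53/64,-105/128,-419/512 }, Right { -837/1024,-209/256,-13/16,-3/4,-1/2,0 } = simplest -1675/2048
rbrrbrbbbrbrb: Left { -1,-7/8,-27/32,-53/64,-105/128,-419/512,-1675/2048 }, Right { -837/1024,-209/256,-13/16,-3/4,-1/2,0 } = simplest -3349/4096

-3349/4096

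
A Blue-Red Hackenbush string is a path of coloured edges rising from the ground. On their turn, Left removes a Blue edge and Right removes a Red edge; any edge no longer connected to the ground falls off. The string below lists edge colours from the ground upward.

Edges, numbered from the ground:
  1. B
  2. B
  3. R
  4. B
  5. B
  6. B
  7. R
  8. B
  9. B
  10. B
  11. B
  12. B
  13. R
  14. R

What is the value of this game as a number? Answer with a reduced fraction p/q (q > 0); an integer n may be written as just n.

7929/4096

Build val(s[:k]) for k = 1..14, string s = B B R B B B R B B B B B R R.
val_1 [B]  L=[0]  R=[none]  — 1
val_2 [BB]  L=[0, 1]  R=[none]  — 2
val_3 [BBR]  L=[0, 1]  R=[2]  — 3/2
val_4 [BBRB]  L=[0, 1, 3/2]  R=[2]  — 7/4
val_5 [BBRBB]  L=[0, 1, 3/2, 7/4]  R=[2]  — 15/8
val_6 [BBRBBB]  L=[0, 1, 3/2, 7/4, 15/8]  R=[2]  — 31/16
val_7 [BBRBBBR]  L=[0, 1, 3/2, 7/4, 15/8]  R=[31/16, 2]  — 61/32
val_8 [BBRBBBRB]  L=[0, 1, 3/2, 7/4, 15/8, 61/32]  R=[31/16, 2]  — 123/64
val_9 [BBRBBBRBB]  L=[0, 1, 3/2, 7/4, 15/8, 61/32, 123/64]  R=[31/16, 2]  — 247/128
val_10 [BBRBBBRBBB]  L=[0, 1, 3/2, 7/4, 15/8, 61/32, 123/64, 247/128]  R=[31/16, 2]  — 495/256
val_11 [BBRBBBRBBBB]  L=[0, 1, 3/2, 7/4, 15/8, 61/32, 123/64, 247/128, 495/256]  R=[31/16, 2]  — 991/512
val_12 [BBRBBBRBBBBB]  L=[0, 1, 3/2, 7/4, 15/8, 61/32, 123/64, 247/128, 495/256, 991/512]  R=[31/16, 2]  — 1983/1024
val_13 [BBRBBBRBBBBBR]  L=[0, 1, 3/2, 7/4, 15/8, 61/32, 123/64, 247/128, 495/256, 991/512]  R=[1983/1024, 31/16, 2]  — 3965/2048
val_14 [BBRBBBRBBBBBRR]  L=[0, 1, 3/2, 7/4, 15/8, 61/32, 123/64, 247/128, 495/256, 991/512]  R=[3965/2048, 1983/1024, 31/16, 2]  — 7929/4096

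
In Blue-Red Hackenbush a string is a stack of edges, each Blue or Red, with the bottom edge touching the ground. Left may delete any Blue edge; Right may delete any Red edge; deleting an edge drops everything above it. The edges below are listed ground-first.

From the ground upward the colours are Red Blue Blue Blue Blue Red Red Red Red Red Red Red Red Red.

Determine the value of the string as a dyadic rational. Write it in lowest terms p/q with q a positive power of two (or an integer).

-1023/8192

Prefix values for Red Blue Blue Blue Blue Red Red Red Red Red Red Red Red Red via {L|R} + simplicity:
val_1 [R]  L=[none]  R=[0]  => -1
val_2 [RB]  L=[-1]  R=[0]  => -1/2
val_3 [RBB]  L=[-1 -1/2]  R=[0]  => -1/4
val_4 [RBBB]  L=[-1 -1/2 -1/4]  R=[0]  => -1/8
val_5 [RBBBB]  L=[-1 -1/2 -1/4 -1/8]  R=[0]  => -1/16
val_6 [RBBBBR]  L=[-1 -1/2 -1/4 -1/8]  R=[-1/16 0]  => -3/32
val_7 [RBBBBRR]  L=[-1 -1/2 -1/4 -1/8]  R=[-3/32 -1/16 0]  => -7/64
val_8 [RBBBBRRR]  L=[-1 -1/2 -1/4 -1/8]  R=[-7/64 -3/32 -1/16 0]  => -15/128
val_9 [RBBBBRRRR]  L=[-1 -1/2 -1/4 -1/8]  R=[-15/128 -7/64 -3/32 -1/16 0]  => -31/256
val_10 [RBBBBRRRRR]  L=[-1 -1/2 -1/4 -1/8]  R=[-31/256 -15/128 -7/64 -3/32 -1/16 0]  => -63/512
val_11 [RBBBBRRRRRR]  L=[-1 -1/2 -1/4 -1/8]  R=[-63/512 -31/256 -15/128 -7/64 -3/32 -1/16 0]  => -127/1024
val_12 [RBBBBRRRRRRR]  L=[-1 -1/2 -1/4 -1/8]  R=[-127/1024 -63/512 -31/256 -15/128 -7/64 -3/32 -1/16 0]  => -255/2048
val_13 [RBBBBRRRRRRRR]  L=[-1 -1/2 -1/4 -1/8]  R=[-255/2048 -127/1024 -63/512 -31/256 -15/128 -7/64 -3/32 -1/16 0]  => -511/4096
val_14 [RBBBBRRRRRRRRR]  L=[-1 -1/2 -1/4 -1/8]  R=[-511/4096 -255/2048 -127/1024 -63/512 -31/256 -15/128 -7/64 -3/32 -1/16 0]  => -1023/8192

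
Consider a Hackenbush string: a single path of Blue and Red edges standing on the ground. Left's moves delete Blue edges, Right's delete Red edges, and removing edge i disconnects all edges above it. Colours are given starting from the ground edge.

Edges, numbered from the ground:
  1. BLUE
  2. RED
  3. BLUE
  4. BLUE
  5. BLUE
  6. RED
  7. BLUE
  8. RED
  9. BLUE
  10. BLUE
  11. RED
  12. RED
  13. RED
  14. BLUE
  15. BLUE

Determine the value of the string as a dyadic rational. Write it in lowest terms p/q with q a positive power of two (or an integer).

15047/16384

1 of 15 · B · max L 0 · min R +∞ — 1
2 of 15 · BR · max L 0 · min R 1 — 1/2
3 of 15 · BRB · max L 1/2 · min R 1 — 3/4
4 of 15 · BRBB · max L 3/4 · min R 1 — 7/8
5 of 15 · BRBBB · max L 7/8 · min R 1 — 15/16
6 of 15 · BRBBBR · max L 7/8 · min R 15/16 — 29/32
7 of 15 · BRBBBRB · max L 29/32 · min R 15/16 — 59/64
8 of 15 · BRBBBRBR · max L 29/32 · min R 59/64 — 117/128
9 of 15 · BRBBBRBRB · max L 117/128 · min R 59/64 — 235/256
10 of 15 · BRBBBRBRBB · max L 235/256 · min R 59/64 — 471/512
11 of 15 · BRBBBRBRBBR · max L 235/256 · min R 471/512 — 941/1024
12 of 15 · BRBBBRBRBBRR · max L 235/256 · min R 941/1024 — 1881/2048
13 of 15 · BRBBBRBRBBRRR · max L 235/256 · min R 1881/2048 — 3761/4096
14 of 15 · BRBBBRBRBBRRRB · max L 3761/4096 · min R 1881/2048 — 7523/8192
15 of 15 · BRBBBRBRBBRRRBB · max L 7523/8192 · min R 1881/2048 — 15047/16384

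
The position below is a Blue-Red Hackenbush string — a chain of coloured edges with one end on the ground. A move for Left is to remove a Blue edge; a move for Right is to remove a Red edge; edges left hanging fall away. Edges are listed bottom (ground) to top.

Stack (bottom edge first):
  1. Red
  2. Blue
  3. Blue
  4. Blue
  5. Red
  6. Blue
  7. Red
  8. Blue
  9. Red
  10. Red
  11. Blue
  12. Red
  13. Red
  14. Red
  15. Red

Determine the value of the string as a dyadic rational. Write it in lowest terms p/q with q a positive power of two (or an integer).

Recurse on prefixes of the 15-edge string Red Blue Blue Blue Red Blue Red Blue Red Red Blue Red Red Red Red:
edge 1 of 15 (Red): { (no moves) | 0 } ⇒ -1
edge 2 of 15 (Blue): { -1 | 0 } ⇒ -1/2
edge 3 of 15 (Blue): { -1, -1/2 | 0 } ⇒ -1/4
edge 4 of 15 (Blue): { -1, -1/2, -1/4 | 0 } ⇒ -1/8
edge 5 of 15 (Red): { -1, -1/2, -1/4 | -1/8, 0 } ⇒ -3/16
edge 6 of 15 (Blue): { -1, -1/2, -1/4, -3/16 | -1/8, 0 } ⇒ -5/32
edge 7 of 15 (Red): { -1, -1/2, -1/4, -3/16 | -5/32, -1/8, 0 } ⇒ -11/64
edge 8 of 15 (Blue): { -1, -1/2, -1/4, -3/16, -11/64 | -5/32, -1/8, 0 } ⇒ -21/128
edge 9 of 15 (Red): { -1, -1/2, -1/4, -3/16, -11/64 | -21/128, -5/32, -1/8, 0 } ⇒ -43/256
edge 10 of 15 (Red): { -1, -1/2, -1/4, -3/16, -11/64 | -43/256, -21/128, -5/32, -1/8, 0 } ⇒ -87/512
edge 11 of 15 (Blue): { -1, -1/2, -1/4, -3/16, -11/64, -87/512 | -43/256, -21/128, -5/32, -1/8, 0 } ⇒ -173/1024
edge 12 of 15 (Red): { -1, -1/2, -1/4, -3/16, -11/64, -87/512 | -173/1024, -43/256, -21/128, -5/32, -1/8, 0 } ⇒ -347/2048
edge 13 of 15 (Red): { -1, -1/2, -1/4, -3/16, -11/64, -87/512 | -347/2048, -173/1024, -43/256, -21/128, -5/32, -1/8, 0 } ⇒ -695/4096
edge 14 of 15 (Red): { -1, -1/2, -1/4, -3/16, -11/64, -87/512 | -695/4096, -347/2048, -173/1024, -43/256, -21/128, -5/32, -1/8, 0 } ⇒ -1391/8192
edge 15 of 15 (Red): { -1, -1/2, -1/4, -3/16, -11/64, -87/512 | -1391/8192, -695/4096, -347/2048, -173/1024, -43/256, -21/128, -5/32, -1/8, 0 } ⇒ -2783/16384

-2783/16384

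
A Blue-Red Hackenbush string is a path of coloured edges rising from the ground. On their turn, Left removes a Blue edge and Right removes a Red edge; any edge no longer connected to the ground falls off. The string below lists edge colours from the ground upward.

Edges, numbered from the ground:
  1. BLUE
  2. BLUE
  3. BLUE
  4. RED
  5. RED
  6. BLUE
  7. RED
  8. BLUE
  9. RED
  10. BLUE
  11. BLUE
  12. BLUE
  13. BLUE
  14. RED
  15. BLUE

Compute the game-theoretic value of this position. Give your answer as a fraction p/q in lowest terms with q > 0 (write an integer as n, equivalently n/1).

9595/4096

Build G(s[:k]) for k = 1..15, string s = BLUE BLUE BLUE RED RED BLUE RED BLUE RED BLUE BLUE BLUE BLUE RED BLUE.
G(B) = { 0 |  } → 1
G(BB) = { 0 1 |  } → 2
G(BBB) = { 0 1 2 |  } → 3
G(BBBR) = { 0 1 2 | 3 } → 5/2
G(BBBRR) = { 0 1 2 | 5/2 3 } → 9/4
G(BBBRRB) = { 0 1 2 9/4 | 5/2 3 } → 19/8
G(BBBRRBR) = { 0 1 2 9/4 | 19/8 5/2 3 } → 37/16
G(BBBRRBRB) = { 0 1 2 9/4 37/16 | 19/8 5/2 3 } → 75/32
G(BBBRRBRBR) = { 0 1 2 9/4 37/16 | 75/32 19/8 5/2 3 } → 149/64
G(BBBRRBRBRB) = { 0 1 2 9/4 37/16 149/64 | 75/32 19/8 5/2 3 } → 299/128
G(BBBRRBRBRBB) = { 0 1 2 9/4 37/16 149/64 299/128 | 75/32 19/8 5/2 3 } → 599/256
G(BBBRRBRBRBBB) = { 0 1 2 9/4 37/16 149/64 299/128 599/256 | 75/32 19/8 5/2 3 } → 1199/512
G(BBBRRBRBRBBBB) = { 0 1 2 9/4 37/16 149/64 299/128 599/256 1199/512 | 75/32 19/8 5/2 3 } → 2399/1024
G(BBBRRBRBRBBBBR) = { 0 1 2 9/4 37/16 149/64 299/128 599/256 1199/512 | 2399/1024 75/32 19/8 5/2 3 } → 4797/2048
G(BBBRRBRBRBBBBRB) = { 0 1 2 9/4 37/16 149/64 299/128 599/256 1199/512 4797/2048 | 2399/1024 75/32 19/8 5/2 3 } → 9595/4096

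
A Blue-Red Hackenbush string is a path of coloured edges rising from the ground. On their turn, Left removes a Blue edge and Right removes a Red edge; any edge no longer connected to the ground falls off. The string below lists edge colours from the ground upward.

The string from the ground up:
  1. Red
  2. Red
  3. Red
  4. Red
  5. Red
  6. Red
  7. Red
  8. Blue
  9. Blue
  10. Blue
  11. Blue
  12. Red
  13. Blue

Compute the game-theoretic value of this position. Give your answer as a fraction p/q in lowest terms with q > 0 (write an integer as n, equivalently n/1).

-389/64

G(R) = { — | 0 } = -1
G(RR) = { — | -1 0 } = -2
G(RRR) = { — | -2 -1 0 } = -3
G(RRRR) = { — | -3 -2 -1 0 } = -4
G(RRRRR) = { — | -4 -3 -2 -1 0 } = -5
G(RRRRRR) = { — | -5 -4 -3 -2 -1 0 } = -6
G(RRRRRRR) = { — | -6 -5 -4 -3 -2 -1 0 } = -7
G(RRRRRRRB) = { -7 | -6 -5 -4 -3 -2 -1 0 } = -13/2
G(RRRRRRRBB) = { -7 -13/2 | -6 -5 -4 -3 -2 -1 0 } = -25/4
G(RRRRRRRBBB) = { -7 -13/2 -25/4 | -6 -5 -4 -3 -2 -1 0 } = -49/8
G(RRRRRRRBBBB) = { -7 -13/2 -25/4 -49/8 | -6 -5 -4 -3 -2 -1 0 } = -97/16
G(RRRRRRRBBBBR) = { -7 -13/2 -25/4 -49/8 | -97/16 -6 -5 -4 -3 -2 -1 0 } = -195/32
G(RRRRRRRBBBBRB) = { -7 -13/2 -25/4 -49/8 -195/32 | -97/16 -6 -5 -4 -3 -2 -1 0 } = -389/64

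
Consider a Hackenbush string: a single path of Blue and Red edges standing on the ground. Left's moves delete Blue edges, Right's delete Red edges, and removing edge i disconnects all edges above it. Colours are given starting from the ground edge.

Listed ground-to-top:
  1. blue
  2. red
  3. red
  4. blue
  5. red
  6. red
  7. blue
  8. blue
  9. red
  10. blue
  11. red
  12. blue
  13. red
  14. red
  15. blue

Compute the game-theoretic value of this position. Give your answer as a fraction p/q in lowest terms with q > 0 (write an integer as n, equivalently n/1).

Build G(s[:k]) for k = 1..15, string s = blue red red blue red red blue blue red blue red blue red red blue.
step 1: add blue to get b; options L={ 0 } R={ · } => 1
step 2: add red to get br; options L={ 0 } R={ 1 } => 1/2
step 3: add red to get brr; options L={ 0 } R={ 1/2,1 } => 1/4
step 4: add blue to get brrb; options L={ 0,1/4 } R={ 1/2,1 } => 3/8
step 5: add red to get brrbr; options L={ 0,1/4 } R={ 3/8,1/2,1 } => 5/16
step 6: add red to get brrbrr; options L={ 0,1/4 } R={ 5/16,3/8,1/2,1 } => 9/32
step 7: add blue to get brrbrrb; options L={ 0,1/4,9/32 } R={ 5/16,3/8,1/2,1 } => 19/64
step 8: add blue to get brrbrrbb; options L={ 0,1/4,9/32,19/64 } R={ 5/16,3/8,1/2,1 } => 39/128
step 9: add red to get brrbrrbbr; options L={ 0,1/4,9/32,19/64 } R={ 39/128,5/16,3/8,1/2,1 } => 77/256
step 10: add blue to get brrbrrbbrb; options L={ 0,1/4,9/32,19/64,77/256 } R={ 39/128,5/16,3/8,1/2,1 } => 155/512
step 11: add red to get brrbrrbbrbr; options L={ 0,1/4,9/32,19/64,77/256 } R={ 155/512,39/128,5/16,3/8,1/2,1 } => 309/1024
step 12: add blue to get brrbrrbbrbrb; options L={ 0,1/4,9/32,19/64,77/256,309/1024 } R={ 155/512,39/128,5/16,3/8,1/2,1 } => 619/2048
step 13: add red to get brrbrrbbrbrbr; options L={ 0,1/4,9/32,19/64,77/256,309/1024 } R={ 619/2048,155/512,39/128,5/16,3/8,1/2,1 } => 1237/4096
step 14: add red to get brrbrrbbrbrbrr; options L={ 0,1/4,9/32,19/64,77/256,309/1024 } R={ 1237/4096,619/2048,155/512,39/128,5/16,3/8,1/2,1 } => 2473/8192
step 15: add blue to get brrbrrbbrbrbrrb; options L={ 0,1/4,9/32,19/64,77/256,309/1024,2473/8192 } R={ 1237/4096,619/2048,155/512,39/128,5/16,3/8,1/2,1 } => 4947/16384

4947/16384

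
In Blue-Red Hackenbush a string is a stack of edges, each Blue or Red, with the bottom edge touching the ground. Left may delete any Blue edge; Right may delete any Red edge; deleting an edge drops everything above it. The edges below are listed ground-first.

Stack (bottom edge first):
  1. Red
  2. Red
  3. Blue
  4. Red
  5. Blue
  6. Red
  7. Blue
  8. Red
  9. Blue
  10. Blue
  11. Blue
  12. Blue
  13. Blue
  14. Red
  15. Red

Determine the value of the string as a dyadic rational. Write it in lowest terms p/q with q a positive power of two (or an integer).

R: Left { none }, Right { 0 } = simplest -1
RR: Left { none }, Right { -1,0 } = simplest -2
RRB: Left { -2 }, Right { -1,0 } = simplest -3/2
RRBR: Left { -2 }, Right { -3/2,-1,0 } = simplest -7/4
RRBRB: Left { -2,-7/4 }, Right { -3/2,-1,0 } = simplest -13/8
RRBRBR: Left { -2,-7/4 }, Right { -13/8,-3/2,-1,0 } = simplest -27/16
RRBRBRB: Left { -2,-7/4,-27/16 }, Right { -13/8,-3/2,-1,0 } = simplest -53/32
RRBRBRBR: Left { -2,-7/4,-27/16 }, Right { -53/32,-13/8,-3/2,-1,0 } = simplest -107/64
RRBRBRBRB: Left { -2,-7/4,-27/16,-107/64 }, Right { -53/32,-13/8,-3/2,-1,0 } = simplest -213/128
RRBRBRBRBB: Left { -2,-7/4,-27/16,-107/64,-213/128 }, Right { -53/32,-13/8,-3/2,-1,0 } = simplest -425/256
RRBRBRBRBBB: Left { -2,-7/4,-27/16,-107/64,-213/128,-425/256 }, Right { -53/32,-13/8,-3/2,-1,0 } = simplest -849/512
RRBRBRBRBBBB: Left { -2,-7/4,-27/16,-107/64,-213/128,-425/256,-849/512 }, Right { -53/32,-13/8,-3/2,-1,0 } = simplest -1697/1024
RRBRBRBRBBBBB: Left { -2,-7/4,-27/16,-107/64,-213/128,-425/256,-849/512,-1697/1024 }, Right { -53/32,-13/8,-3/2,-1,0 } = simplest -3393/2048
RRBRBRBRBBBBBR: Left { -2,-7/4,-27/16,-107/64,-213/128,-425/256,-849/512,-1697/1024 }, Right { -3393/2048,-53/32,-13/8,-3/2,-1,0 } = simplest -6787/4096
RRBRBRBRBBBBBRR: Left { -2,-7/4,-27/16,-107/64,-213/128,-425/256,-849/512,-1697/1024 }, Right { -6787/4096,-3393/2048,-53/32,-13/8,-3/2,-1,0 } = simplest -13575/8192

-13575/8192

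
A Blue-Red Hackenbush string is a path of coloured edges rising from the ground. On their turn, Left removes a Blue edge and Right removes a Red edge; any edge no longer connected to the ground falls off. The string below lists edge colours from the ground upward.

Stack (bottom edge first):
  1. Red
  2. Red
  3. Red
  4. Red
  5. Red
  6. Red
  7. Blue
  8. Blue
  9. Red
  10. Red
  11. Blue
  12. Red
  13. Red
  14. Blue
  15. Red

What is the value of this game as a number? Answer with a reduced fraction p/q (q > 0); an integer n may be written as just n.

-2779/512

Recurse on prefixes of the 15-edge string Red Red Red Red Red Red Blue Blue Red Red Blue Red Red Blue Red:
v(R) = { none | 0 } → -1
v(RR) = { none | -1 0 } → -2
v(RRR) = { none | -2 -1 0 } → -3
v(RRRR) = { none | -3 -2 -1 0 } → -4
v(RRRRR) = { none | -4 -3 -2 -1 0 } → -5
v(RRRRRR) = { none | -5 -4 -3 -2 -1 0 } → -6
v(RRRRRRB) = { -6 | -5 -4 -3 -2 -1 0 } → -11/2
v(RRRRRRBB) = { -6 -11/2 | -5 -4 -3 -2 -1 0 } → -21/4
v(RRRRRRBBR) = { -6 -11/2 | -21/4 -5 -4 -3 -2 -1 0 } → -43/8
v(RRRRRRBBRR) = { -6 -11/2 | -43/8 -21/4 -5 -4 -3 -2 -1 0 } → -87/16
v(RRRRRRBBRRB) = { -6 -11/2 -87/16 | -43/8 -21/4 -5 -4 -3 -2 -1 0 } → -173/32
v(RRRRRRBBRRBR) = { -6 -11/2 -87/16 | -173/32 -43/8 -21/4 -5 -4 -3 -2 -1 0 } → -347/64
v(RRRRRRBBRRBRR) = { -6 -11/2 -87/16 | -347/64 -173/32 -43/8 -21/4 -5 -4 -3 -2 -1 0 } → -695/128
v(RRRRRRBBRRBRRB) = { -6 -11/2 -87/16 -695/128 | -347/64 -173/32 -43/8 -21/4 -5 -4 -3 -2 -1 0 } → -1389/256
v(RRRRRRBBRRBRRBR) = { -6 -11/2 -87/16 -695/128 | -1389/256 -347/64 -173/32 -43/8 -21/4 -5 -4 -3 -2 -1 0 } → -2779/512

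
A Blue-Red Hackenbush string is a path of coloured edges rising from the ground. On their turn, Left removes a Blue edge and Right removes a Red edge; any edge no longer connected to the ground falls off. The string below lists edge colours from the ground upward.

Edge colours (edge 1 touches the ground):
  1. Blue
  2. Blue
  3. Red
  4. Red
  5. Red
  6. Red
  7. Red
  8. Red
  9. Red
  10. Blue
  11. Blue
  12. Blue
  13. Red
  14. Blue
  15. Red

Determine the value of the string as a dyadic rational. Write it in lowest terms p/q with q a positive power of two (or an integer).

8309/8192

v(B) = { 0 | (no moves) } gives 1
v(BB) = { 0 1 | (no moves) } gives 2
v(BBR) = { 0 1 | 2 } gives 3/2
v(BBRR) = { 0 1 | 3/2 2 } gives 5/4
v(BBRRR) = { 0 1 | 5/4 3/2 2 } gives 9/8
v(BBRRRR) = { 0 1 | 9/8 5/4 3/2 2 } gives 17/16
v(BBRRRRR) = { 0 1 | 17/16 9/8 5/4 3/2 2 } gives 33/32
v(BBRRRRRR) = { 0 1 | 33/32 17/16 9/8 5/4 3/2 2 } gives 65/64
v(BBRRRRRRR) = { 0 1 | 65/64 33/32 17/16 9/8 5/4 3/2 2 } gives 129/128
v(BBRRRRRRRB) = { 0 1 129/128 | 65/64 33/32 17/16 9/8 5/4 3/2 2 } gives 259/256
v(BBRRRRRRRBB) = { 0 1 129/128 259/256 | 65/64 33/32 17/16 9/8 5/4 3/2 2 } gives 519/512
v(BBRRRRRRRBBB) = { 0 1 129/128 259/256 519/512 | 65/64 33/32 17/16 9/8 5/4 3/2 2 } gives 1039/1024
v(BBRRRRRRRBBBR) = { 0 1 129/128 259/256 519/512 | 1039/1024 65/64 33/32 17/16 9/8 5/4 3/2 2 } gives 2077/2048
v(BBRRRRRRRBBBRB) = { 0 1 129/128 259/256 519/512 2077/2048 | 1039/1024 65/64 33/32 17/16 9/8 5/4 3/2 2 } gives 4155/4096
v(BBRRRRRRRBBBRBR) = { 0 1 129/128 259/256 519/512 2077/2048 | 4155/4096 1039/1024 65/64 33/32 17/16 9/8 5/4 3/2 2 } gives 8309/8192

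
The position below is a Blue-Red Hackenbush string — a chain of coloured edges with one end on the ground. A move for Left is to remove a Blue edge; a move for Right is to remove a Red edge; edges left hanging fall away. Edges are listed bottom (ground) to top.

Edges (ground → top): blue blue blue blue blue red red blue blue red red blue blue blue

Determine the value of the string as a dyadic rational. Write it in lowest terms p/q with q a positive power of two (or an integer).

edge 1 of 14 (blue): { 0 | · } — 1
edge 2 of 14 (blue): { 0 1 | · } — 2
edge 3 of 14 (blue): { 0 1 2 | · } — 3
edge 4 of 14 (blue): { 0 1 2 3 | · } — 4
edge 5 of 14 (blue): { 0 1 2 3 4 | · } — 5
edge 6 of 14 (red): { 0 1 2 3 4 | 5 } — 9/2
edge 7 of 14 (red): { 0 1 2 3 4 | 9/2 5 } — 17/4
edge 8 of 14 (blue): { 0 1 2 3 4 17/4 | 9/2 5 } — 35/8
edge 9 of 14 (blue): { 0 1 2 3 4 17/4 35/8 | 9/2 5 } — 71/16
edge 10 of 14 (red): { 0 1 2 3 4 17/4 35/8 | 71/16 9/2 5 } — 141/32
edge 11 of 14 (red): { 0 1 2 3 4 17/4 35/8 | 141/32 71/16 9/2 5 } — 281/64
edge 12 of 14 (blue): { 0 1 2 3 4 17/4 35/8 281/64 | 141/32 71/16 9/2 5 } — 563/128
edge 13 of 14 (blue): { 0 1 2 3 4 17/4 35/8 281/64 563/128 | 141/32 71/16 9/2 5 } — 1127/256
edge 14 of 14 (blue): { 0 1 2 3 4 17/4 35/8 281/64 563/128 1127/256 | 141/32 71/16 9/2 5 } — 2255/512

2255/512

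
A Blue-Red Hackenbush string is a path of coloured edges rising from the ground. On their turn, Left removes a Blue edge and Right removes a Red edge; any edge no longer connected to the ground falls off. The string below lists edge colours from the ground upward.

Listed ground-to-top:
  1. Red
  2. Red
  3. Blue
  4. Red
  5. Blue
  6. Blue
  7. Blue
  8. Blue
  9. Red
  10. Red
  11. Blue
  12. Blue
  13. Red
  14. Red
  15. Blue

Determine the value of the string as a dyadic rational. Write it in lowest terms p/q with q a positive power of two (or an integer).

step 1: add Red to get R; options L={ — } R={ 0 } -> -1
step 2: add Red to get RR; options L={ — } R={ -1, 0 } -> -2
step 3: add Blue to get RRB; options L={ -2 } R={ -1, 0 } -> -3/2
step 4: add Red to get RRBR; options L={ -2 } R={ -3/2, -1, 0 } -> -7/4
step 5: add Blue to get RRBRB; options L={ -2, -7/4 } R={ -3/2, -1, 0 } -> -13/8
step 6: add Blue to get RRBRBB; options L={ -2, -7/4, -13/8 } R={ -3/2, -1, 0 } -> -25/16
step 7: add Blue to get RRBRBBB; options L={ -2, -7/4, -13/8, -25/16 } R={ -3/2, -1, 0 } -> -49/32
step 8: add Blue to get RRBRBBBB; options L={ -2, -7/4, -13/8, -25/16, -49/32 } R={ -3/2, -1, 0 } -> -97/64
step 9: add Red to get RRBRBBBBR; options L={ -2, -7/4, -13/8, -25/16, -49/32 } R={ -97/64, -3/2, -1, 0 } -> -195/128
step 10: add Red to get RRBRBBBBRR; options L={ -2, -7/4, -13/8, -25/16, -49/32 } R={ -195/128, -97/64, -3/2, -1, 0 } -> -391/256
step 11: add Blue to get RRBRBBBBRRB; options L={ -2, -7/4, -13/8, -25/16, -49/32, -391/256 } R={ -195/128, -97/64, -3/2, -1, 0 } -> -781/512
step 12: add Blue to get RRBRBBBBRRBB; options L={ -2, -7/4, -13/8, -25/16, -49/32, -391/256, -781/512 } R={ -195/128, -97/64, -3/2, -1, 0 } -> -1561/1024
step 13: add Red to get RRBRBBBBRRBBR; options L={ -2, -7/4, -13/8, -25/16, -49/32, -391/256, -781/512 } R={ -1561/1024, -195/128, -97/64, -3/2, -1, 0 } -> -3123/2048
step 14: add Red to get RRBRBBBBRRBBRR; options L={ -2, -7/4, -13/8, -25/16, -49/32, -391/256, -781/512 } R={ -3123/2048, -1561/1024, -195/128, -97/64, -3/2, -1, 0 } -> -6247/4096
step 15: add Blue to get RRBRBBBBRRBBRRB; options L={ -2, -7/4, -13/8, -25/16, -49/32, -391/256, -781/512, -6247/4096 } R={ -3123/2048, -1561/1024, -195/128, -97/64, -3/2, -1, 0 } -> -12493/8192

-12493/8192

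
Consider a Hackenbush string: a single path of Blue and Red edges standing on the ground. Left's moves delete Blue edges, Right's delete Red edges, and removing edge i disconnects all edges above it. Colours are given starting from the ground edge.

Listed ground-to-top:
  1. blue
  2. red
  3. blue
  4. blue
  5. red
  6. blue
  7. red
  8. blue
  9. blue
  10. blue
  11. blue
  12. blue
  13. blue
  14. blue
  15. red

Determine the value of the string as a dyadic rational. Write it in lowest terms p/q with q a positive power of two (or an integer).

G(b) = { 0 | (no moves) } → 1
G(br) = { 0 | 1 } → 1/2
G(brb) = { 0, 1/2 | 1 } → 3/4
G(brbb) = { 0, 1/2, 3/4 | 1 } → 7/8
G(brbbr) = { 0, 1/2, 3/4 | 7/8, 1 } → 13/16
G(brbbrb) = { 0, 1/2, 3/4, 13/16 | 7/8, 1 } → 27/32
G(brbbrbr) = { 0, 1/2, 3/4, 13/16 | 27/32, 7/8, 1 } → 53/64
G(brbbrbrb) = { 0, 1/2, 3/4, 13/16, 53/64 | 27/32, 7/8, 1 } → 107/128
G(brbbrbrbb) = { 0, 1/2, 3/4, 13/16, 53/64, 107/128 | 27/32, 7/8, 1 } → 215/256
G(brbbrbrbbb) = { 0, 1/2, 3/4, 13/16, 53/64, 107/128, 215/256 | 27/32, 7/8, 1 } → 431/512
G(brbbrbrbbbb) = { 0, 1/2, 3/4, 13/16, 53/64, 107/128, 215/256, 431/512 | 27/32, 7/8, 1 } → 863/1024
G(brbbrbrbbbbb) = { 0, 1/2, 3/4, 13/16, 53/64, 107/128, 215/256, 431/512, 863/1024 | 27/32, 7/8, 1 } → 1727/2048
G(brbbrbrbbbbbb) = { 0, 1/2, 3/4, 13/16, 53/64, 107/128, 215/256, 431/512, 863/1024, 1727/2048 | 27/32, 7/8, 1 } → 3455/4096
G(brbbrbrbbbbbbb) = { 0, 1/2, 3/4, 13/16, 53/64, 107/128, 215/256, 431/512, 863/1024, 1727/2048, 3455/4096 | 27/32, 7/8, 1 } → 6911/8192
G(brbbrbrbbbbbbbr) = { 0, 1/2, 3/4, 13/16, 53/64, 107/128, 215/256, 431/512, 863/1024, 1727/2048, 3455/4096 | 6911/8192, 27/32, 7/8, 1 } → 13821/16384

13821/16384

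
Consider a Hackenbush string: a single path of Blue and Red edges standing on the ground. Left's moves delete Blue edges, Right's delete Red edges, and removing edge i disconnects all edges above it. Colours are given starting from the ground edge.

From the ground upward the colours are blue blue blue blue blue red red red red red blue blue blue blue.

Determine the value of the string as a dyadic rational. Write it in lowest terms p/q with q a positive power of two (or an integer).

step 1: add blue to get b; options L={ 0 } R={ ∅ } — 1
step 2: add blue to get bb; options L={ 0; 1 } R={ ∅ } — 2
step 3: add blue to get bbb; options L={ 0; 1; 2 } R={ ∅ } — 3
step 4: add blue to get bbbb; options L={ 0; 1; 2; 3 } R={ ∅ } — 4
step 5: add blue to get bbbbb; options L={ 0; 1; 2; 3; 4 } R={ ∅ } — 5
step 6: add red to get bbbbbr; options L={ 0; 1; 2; 3; 4 } R={ 5 } — 9/2
step 7: add red to get bbbbbrr; options L={ 0; 1; 2; 3; 4 } R={ 9/2; 5 } — 17/4
step 8: add red to get bbbbbrrr; options L={ 0; 1; 2; 3; 4 } R={ 17/4; 9/2; 5 } — 33/8
step 9: add red to get bbbbbrrrr; options L={ 0; 1; 2; 3; 4 } R={ 33/8; 17/4; 9/2; 5 } — 65/16
step 10: add red to get bbbbbrrrrr; options L={ 0; 1; 2; 3; 4 } R={ 65/16; 33/8; 17/4; 9/2; 5 } — 129/32
step 11: add blue to get bbbbbrrrrrb; options L={ 0; 1; 2; 3; 4; 129/32 } R={ 65/16; 33/8; 17/4; 9/2; 5 } — 259/64
step 12: add blue to get bbbbbrrrrrbb; options L={ 0; 1; 2; 3; 4; 129/32; 259/64 } R={ 65/16; 33/8; 17/4; 9/2; 5 } — 519/128
step 13: add blue to get bbbbbrrrrrbbb; options L={ 0; 1; 2; 3; 4; 129/32; 259/64; 519/128 } R={ 65/16; 33/8; 17/4; 9/2; 5 } — 1039/256
step 14: add blue to get bbbbbrrrrrbbbb; options L={ 0; 1; 2; 3; 4; 129/32; 259/64; 519/128; 1039/256 } R={ 65/16; 33/8; 17/4; 9/2; 5 } — 2079/512

2079/512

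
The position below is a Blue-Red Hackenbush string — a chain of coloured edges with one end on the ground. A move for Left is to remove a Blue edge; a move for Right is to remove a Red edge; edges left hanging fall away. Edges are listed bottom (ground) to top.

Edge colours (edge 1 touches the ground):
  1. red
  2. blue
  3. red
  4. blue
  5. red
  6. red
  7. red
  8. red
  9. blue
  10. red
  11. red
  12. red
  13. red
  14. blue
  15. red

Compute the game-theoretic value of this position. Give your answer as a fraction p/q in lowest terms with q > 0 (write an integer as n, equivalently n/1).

val(r) = {  | 0 } so -1
val(rb) = { -1 | 0 } so -1/2
val(rbr) = { -1 | -1/2; 0 } so -3/4
val(rbrb) = { -1; -3/4 | -1/2; 0 } so -5/8
val(rbrbr) = { -1; -3/4 | -5/8; -1/2; 0 } so -11/16
val(rbrbrr) = { -1; -3/4 | -11/16; -5/8; -1/2; 0 } so -23/32
val(rbrbrrr) = { -1; -3/4 | -23/32; -11/16; -5/8; -1/2; 0 } so -47/64
val(rbrbrrrr) = { -1; -3/4 | -47/64; -23/32; -11/16; -5/8; -1/2; 0 } so -95/128
val(rbrbrrrrb) = { -1; -3/4; -95/128 | -47/64; -23/32; -11/16; -5/8; -1/2; 0 } so -189/256
val(rbrbrrrrbr) = { -1; -3/4; -95/128 | -189/256; -47/64; -23/32; -11/16; -5/8; -1/2; 0 } so -379/512
val(rbrbrrrrbrr) = { -1; -3/4; -95/128 | -379/512; -189/256; -47/64; -23/32; -11/16; -5/8; -1/2; 0 } so -759/1024
val(rbrbrrrrbrrr) = { -1; -3/4; -95/128 | -759/1024; -379/512; -189/256; -47/64; -23/32; -11/16; -5/8; -1/2; 0 } so -1519/2048
val(rbrbrrrrbrrrr) = { -1; -3/4; -95/128 | -1519/2048; -759/1024; -379/512; -189/256; -47/64; -23/32; -11/16; -5/8; -1/2; 0 } so -3039/4096
val(rbrbrrrrbrrrrb) = { -1; -3/4; -95/128; -3039/4096 | -1519/2048; -759/1024; -379/512; -189/256; -47/64; -23/32; -11/16; -5/8; -1/2; 0 } so -6077/8192
val(rbrbrrrrbrrrrbr) = { -1; -3/4; -95/128; -3039/4096 | -6077/8192; -1519/2048; -759/1024; -379/512; -189/256; -47/64; -23/32; -11/16; -5/8; -1/2; 0 } so -12155/16384

-12155/16384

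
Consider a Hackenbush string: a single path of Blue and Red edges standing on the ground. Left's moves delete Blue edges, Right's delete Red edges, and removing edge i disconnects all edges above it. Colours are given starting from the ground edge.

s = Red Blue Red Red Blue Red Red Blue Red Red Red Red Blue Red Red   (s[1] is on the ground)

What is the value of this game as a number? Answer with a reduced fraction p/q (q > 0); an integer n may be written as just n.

-14071/16384

G(R) = {  | 0 } = -1
G(RB) = { -1 | 0 } = -1/2
G(RBR) = { -1 | -1/2; 0 } = -3/4
G(RBRR) = { -1 | -3/4; -1/2; 0 } = -7/8
G(RBRRB) = { -1; -7/8 | -3/4; -1/2; 0 } = -13/16
G(RBRRBR) = { -1; -7/8 | -13/16; -3/4; -1/2; 0 } = -27/32
G(RBRRBRR) = { -1; -7/8 | -27/32; -13/16; -3/4; -1/2; 0 } = -55/64
G(RBRRBRRB) = { -1; -7/8; -55/64 | -27/32; -13/16; -3/4; -1/2; 0 } = -109/128
G(RBRRBRRBR) = { -1; -7/8; -55/64 | -109/128; -27/32; -13/16; -3/4; -1/2; 0 } = -219/256
G(RBRRBRRBRR) = { -1; -7/8; -55/64 | -219/256; -109/128; -27/32; -13/16; -3/4; -1/2; 0 } = -439/512
G(RBRRBRRBRRR) = { -1; -7/8; -55/64 | -439/512; -219/256; -109/128; -27/32; -13/16; -3/4; -1/2; 0 } = -879/1024
G(RBRRBRRBRRRR) = { -1; -7/8; -55/64 | -879/1024; -439/512; -219/256; -109/128; -27/32; -13/16; -3/4; -1/2; 0 } = -1759/2048
G(RBRRBRRBRRRRB) = { -1; -7/8; -55/64; -1759/2048 | -879/1024; -439/512; -219/256; -109/128; -27/32; -13/16; -3/4; -1/2; 0 } = -3517/4096
G(RBRRBRRBRRRRBR) = { -1; -7/8; -55/64; -1759/2048 | -3517/4096; -879/1024; -439/512; -219/256; -109/128; -27/32; -13/16; -3/4; -1/2; 0 } = -7035/8192
G(RBRRBRRBRRRRBRR) = { -1; -7/8; -55/64; -1759/2048 | -7035/8192; -3517/4096; -879/1024; -439/512; -219/256; -109/128; -27/32; -13/16; -3/4; -1/2; 0 } = -14071/16384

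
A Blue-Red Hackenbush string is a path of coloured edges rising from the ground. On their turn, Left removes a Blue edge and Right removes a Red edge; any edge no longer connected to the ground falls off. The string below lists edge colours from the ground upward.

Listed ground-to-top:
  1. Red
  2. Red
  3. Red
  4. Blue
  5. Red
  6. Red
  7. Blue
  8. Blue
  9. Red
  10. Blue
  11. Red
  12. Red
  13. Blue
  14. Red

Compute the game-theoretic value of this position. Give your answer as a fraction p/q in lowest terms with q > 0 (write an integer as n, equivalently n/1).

1 of 14 · R · max L −∞ · min R 0 → -1
2 of 14 · RR · max L −∞ · min R -1 → -2
3 of 14 · RRR · max L −∞ · min R -2 → -3
4 of 14 · RRRB · max L -3 · min R -2 → -5/2
5 of 14 · RRRBR · max L -3 · min R -5/2 → -11/4
6 of 14 · RRRBRR · max L -3 · min R -11/4 → -23/8
7 of 14 · RRRBRRB · max L -23/8 · min R -11/4 → -45/16
8 of 14 · RRRBRRBB · max L -45/16 · min R -11/4 → -89/32
9 of 14 · RRRBRRBBR · max L -45/16 · min R -89/32 → -179/64
10 of 14 · RRRBRRBBRB · max L -179/64 · min R -89/32 → -357/128
11 of 14 · RRRBRRBBRBR · max L -179/64 · min R -357/128 → -715/256
12 of 14 · RRRBRRBBRBRR · max L -179/64 · min R -715/256 → -1431/512
13 of 14 · RRRBRRBBRBRRB · max L -1431/512 · min R -715/256 → -2861/1024
14 of 14 · RRRBRRBBRBRRBR · max L -1431/512 · min R -2861/1024 → -5723/2048

-5723/2048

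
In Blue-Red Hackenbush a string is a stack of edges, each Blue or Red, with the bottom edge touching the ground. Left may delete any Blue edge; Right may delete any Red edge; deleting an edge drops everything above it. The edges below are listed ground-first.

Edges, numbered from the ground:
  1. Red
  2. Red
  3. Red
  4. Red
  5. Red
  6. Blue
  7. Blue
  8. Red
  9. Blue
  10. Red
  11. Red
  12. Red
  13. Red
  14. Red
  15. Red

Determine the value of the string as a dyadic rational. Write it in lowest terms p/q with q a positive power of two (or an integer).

-4479/1024

1 of 15 · R · max L −∞ · min R 0 = -1
2 of 15 · RR · max L −∞ · min R -1 = -2
3 of 15 · RRR · max L −∞ · min R -2 = -3
4 of 15 · RRRR · max L −∞ · min R -3 = -4
5 of 15 · RRRRR · max L −∞ · min R -4 = -5
6 of 15 · RRRRRB · max L -5 · min R -4 = -9/2
7 of 15 · RRRRRBB · max L -9/2 · min R -4 = -17/4
8 of 15 · RRRRRBBR · max L -9/2 · min R -17/4 = -35/8
9 of 15 · RRRRRBBRB · max L -35/8 · min R -17/4 = -69/16
10 of 15 · RRRRRBBRBR · max L -35/8 · min R -69/16 = -139/32
11 of 15 · RRRRRBBRBRR · max L -35/8 · min R -139/32 = -279/64
12 of 15 · RRRRRBBRBRRR · max L -35/8 · min R -279/64 = -559/128
13 of 15 · RRRRRBBRBRRRR · max L -35/8 · min R -559/128 = -1119/256
14 of 15 · RRRRRBBRBRRRRR · max L -35/8 · min R -1119/256 = -2239/512
15 of 15 · RRRRRBBRBRRRRRR · max L -35/8 · min R -2239/512 = -4479/1024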